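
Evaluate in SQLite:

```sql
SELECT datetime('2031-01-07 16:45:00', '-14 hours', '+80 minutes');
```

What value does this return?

-14 hours from 2031-01-07 16:45:00 is 2031-01-07 02:45:00.
80 minutes = 1h 20m; +80 minutes from 2031-01-07 02:45:00 is 2031-01-07 04:05:00.

2031-01-07 04:05:00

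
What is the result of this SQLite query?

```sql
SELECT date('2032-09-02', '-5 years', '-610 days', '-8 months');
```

Adding -5 years to 2032-09-02 gives 2027-09-02.
Applying '-610 days' to 2027-09-02: counting 610 days back gives 2025-12-31.
Adding -8 months to 2025-12-31 targets 2025-04-31. April 2025 has only 30 days, so SQLite normalizes the 1-day overflow forward to 2025-05-01.

2025-05-01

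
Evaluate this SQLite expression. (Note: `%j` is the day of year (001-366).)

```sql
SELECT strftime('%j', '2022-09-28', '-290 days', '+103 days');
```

First apply '-290 days', '+103 days': 2022-09-28 → 2022-03-25.
Day-of-year for 2022-03-25: days since 2022-01-01 inclusive = 84, zero-padded to 084.

084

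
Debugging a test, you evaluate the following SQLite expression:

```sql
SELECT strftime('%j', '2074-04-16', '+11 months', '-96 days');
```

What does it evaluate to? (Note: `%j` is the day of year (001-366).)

344

First apply '+11 months', '-96 days': 2074-04-16 → 2074-12-10.
Day-of-year for 2074-12-10: days since 2074-01-01 inclusive = 344, zero-padded to 344.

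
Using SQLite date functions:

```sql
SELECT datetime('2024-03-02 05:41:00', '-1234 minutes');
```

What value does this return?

2024-03-01 09:07:00

1234 minutes = 20h 34m; -1234 minutes from 2024-03-02 05:41:00 is 2024-03-01 09:07:00 (crosses midnight).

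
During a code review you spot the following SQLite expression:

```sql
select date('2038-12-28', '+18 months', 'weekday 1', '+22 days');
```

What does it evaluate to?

Adding +18 months to 2038-12-28 gives 2040-06-28.
`weekday 1` advances to the next Monday; 2040-06-28 is a Thursday, so it moves forward to 2040-07-02.
Advancing 22 more days within July lands on 2040-07-24.

2040-07-24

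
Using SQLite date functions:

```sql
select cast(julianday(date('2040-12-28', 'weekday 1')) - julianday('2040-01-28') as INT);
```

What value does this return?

`weekday 1` advances to the next Monday; 2040-12-28 is a Friday, so it moves forward to 2040-12-31.
3 days remain in January 2040 after the 28th (31 − 28).
Full months from February 2040 through November 2040 contribute their day counts.
Then 31 days into December 2040.
Total: 3 + 29 + 31 + 30 + 31 + 30 + 31 + 31 + 30 + 31 + 30 + 31 = 338.

338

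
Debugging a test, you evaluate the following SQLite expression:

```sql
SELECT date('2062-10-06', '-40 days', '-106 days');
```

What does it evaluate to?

2062-05-13

Going back 6 days from 2062-10-06 reaches 2062-09-30 (last day of September, 30 days).
Going back 30 days from 2062-09-30 reaches 2062-08-31 (last day of August, 31 days).
Going back 4 days within August lands on 2062-08-27.
Applying '-106 days' to 2062-08-27: counting 106 days back gives 2062-05-13.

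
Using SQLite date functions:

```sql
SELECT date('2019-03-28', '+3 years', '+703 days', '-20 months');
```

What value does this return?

2022-06-29

Adding +3 years to 2019-03-28 gives 2022-03-28.
Applying '+703 days' to 2022-03-28: counting 703 days forward gives 2024-02-29.
Adding -20 months to 2024-02-29 gives 2022-06-29.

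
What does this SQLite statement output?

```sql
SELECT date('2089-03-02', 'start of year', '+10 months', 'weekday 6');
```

2089-11-05

`start of year` rewinds 2089-03-02 to 2089-01-01.
Adding +10 months to 2089-01-01 gives 2089-11-01.
`weekday 6` advances to the next Saturday; 2089-11-01 is a Tuesday, so it moves forward to 2089-11-05.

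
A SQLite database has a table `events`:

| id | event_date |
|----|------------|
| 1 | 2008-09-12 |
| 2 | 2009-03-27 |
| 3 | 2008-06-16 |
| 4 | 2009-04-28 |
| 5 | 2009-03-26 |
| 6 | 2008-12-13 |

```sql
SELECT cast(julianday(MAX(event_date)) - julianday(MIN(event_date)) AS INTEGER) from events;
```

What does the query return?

316

MIN = 2008-06-16, MAX = 2009-04-28.
14 days remain in June 2008 after the 16th (30 − 16).
Full months from July 2008 through March 2009 contribute their day counts.
Then 28 days into April 2009.
Total: 14 + 31 + 31 + 30 + 31 + 30 + 31 + 31 + 28 + 31 + 28 = 316.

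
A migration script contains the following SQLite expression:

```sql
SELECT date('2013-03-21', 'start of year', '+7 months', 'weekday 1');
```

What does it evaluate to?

`start of year` rewinds 2013-03-21 to 2013-01-01.
Adding +7 months to 2013-01-01 gives 2013-08-01.
`weekday 1` advances to the next Monday; 2013-08-01 is a Thursday, so it moves forward to 2013-08-05.

2013-08-05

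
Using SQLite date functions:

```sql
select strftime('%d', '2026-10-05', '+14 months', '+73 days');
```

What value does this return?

16

First apply '+14 months', '+73 days': 2026-10-05 → 2028-02-16.
`%d` extracts the 2-digit day of month: 16.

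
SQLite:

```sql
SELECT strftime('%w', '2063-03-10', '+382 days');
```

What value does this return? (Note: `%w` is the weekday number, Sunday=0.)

3

First apply '+382 days': 2063-03-10 → 2064-03-26.
2064-03-26 is a Wednesday; with Sunday=0 that is 3.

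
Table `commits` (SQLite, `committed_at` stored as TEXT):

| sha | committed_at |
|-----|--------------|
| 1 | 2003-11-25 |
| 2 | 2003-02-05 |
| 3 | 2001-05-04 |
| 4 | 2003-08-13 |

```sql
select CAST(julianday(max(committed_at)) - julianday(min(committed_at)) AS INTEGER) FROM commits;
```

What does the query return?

MIN = 2001-05-04, MAX = 2003-11-25.
27 days remain in May 2001 after the 4th (31 − 4).
Full months from June 2001 through October 2003 contribute their day counts.
Then 25 days into November 2003.
Total: 27 + 30 + 31 + 31 + 30 + 31 + 30 + 31 + 31 + 28 + 31 + 30 + 31 + 30 + 31 + 31 + 30 + 31 + 30 + 31 + 31 + 28 + 31 + 30 + 31 + 30 + 31 + 31 + 30 + 31 + 25 = 935.

935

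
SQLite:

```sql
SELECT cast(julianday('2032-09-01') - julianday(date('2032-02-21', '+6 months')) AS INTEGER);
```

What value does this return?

Adding +6 months to 2032-02-21 gives 2032-08-21.
10 days remain in August 2032 after the 21st (31 − 21).
Then 1 day into September 2032.
Total: 10 + 1 = 11.

11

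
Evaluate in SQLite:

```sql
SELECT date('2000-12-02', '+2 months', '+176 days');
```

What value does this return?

2001-07-28

Adding +2 months to 2000-12-02 gives 2001-02-02.
Applying '+176 days' to 2001-02-02: counting 176 days forward gives 2001-07-28.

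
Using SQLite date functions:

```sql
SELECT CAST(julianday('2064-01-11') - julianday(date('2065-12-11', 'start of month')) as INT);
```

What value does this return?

`start of month` rewinds 2065-12-11 to 2065-12-01.
20 days remain in January 2064 after the 11th (31 − 11).
Full months from February 2064 through November 2065 contribute their day counts.
Then 1 day into December 2065.
Total: 20 + 29 + 31 + 30 + 31 + 30 + 31 + 31 + 30 + 31 + 30 + 31 + 31 + 28 + 31 + 30 + 31 + 30 + 31 + 31 + 30 + 31 + 30 + 1 = 690.
The subtraction is earlier − later, so the result is −690 → -690.

-690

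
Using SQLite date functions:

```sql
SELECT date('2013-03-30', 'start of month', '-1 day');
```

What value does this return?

2013-02-28

`start of month` rewinds 2013-03-30 to 2013-03-01.
Going back 1 day from 2013-03-01 reaches 2013-02-28 (last day of February, 28 days).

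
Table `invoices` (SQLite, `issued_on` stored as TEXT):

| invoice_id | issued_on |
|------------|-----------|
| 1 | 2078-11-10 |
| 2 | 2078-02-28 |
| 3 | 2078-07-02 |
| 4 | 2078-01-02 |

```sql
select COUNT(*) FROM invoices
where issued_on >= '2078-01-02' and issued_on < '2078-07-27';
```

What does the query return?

3

Rows in [2078-01-02, 2078-07-27): 2078-02-28, 2078-07-02, 2078-01-02 → 3 rows.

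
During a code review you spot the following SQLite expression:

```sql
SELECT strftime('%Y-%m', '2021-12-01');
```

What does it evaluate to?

2021-12

`%Y-%m` extracts the year-month: 2021-12.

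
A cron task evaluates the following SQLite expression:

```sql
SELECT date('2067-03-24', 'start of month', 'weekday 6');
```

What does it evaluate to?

2067-03-05

`start of month` rewinds 2067-03-24 to 2067-03-01.
`weekday 6` advances to the next Saturday; 2067-03-01 is a Tuesday, so it moves forward to 2067-03-05.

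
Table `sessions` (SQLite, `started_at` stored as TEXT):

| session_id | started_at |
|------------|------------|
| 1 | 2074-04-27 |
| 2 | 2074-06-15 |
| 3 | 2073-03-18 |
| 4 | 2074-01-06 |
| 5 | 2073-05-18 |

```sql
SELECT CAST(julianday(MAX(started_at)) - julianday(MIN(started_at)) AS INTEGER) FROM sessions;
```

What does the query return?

MIN = 2073-03-18, MAX = 2074-06-15.
13 days remain in March 2073 after the 18th (31 − 18).
Full months from April 2073 through May 2074 contribute their day counts.
Then 15 days into June 2074.
Total: 13 + 30 + 31 + 30 + 31 + 31 + 30 + 31 + 30 + 31 + 31 + 28 + 31 + 30 + 31 + 15 = 454.

454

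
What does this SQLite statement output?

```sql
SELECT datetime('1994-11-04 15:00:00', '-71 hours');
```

-71 hours from 1994-11-04 15:00:00 is 1994-11-01 16:00:00 (crosses midnight).

1994-11-01 16:00:00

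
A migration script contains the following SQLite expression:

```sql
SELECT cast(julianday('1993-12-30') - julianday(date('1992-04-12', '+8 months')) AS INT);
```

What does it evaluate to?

383

Adding +8 months to 1992-04-12 gives 1992-12-12.
19 days remain in December 1992 after the 12th (31 − 12).
Full months from January 1993 through November 1993 contribute their day counts.
Then 30 days into December 1993.
Total: 19 + 31 + 28 + 31 + 30 + 31 + 30 + 31 + 31 + 30 + 31 + 30 + 30 = 383.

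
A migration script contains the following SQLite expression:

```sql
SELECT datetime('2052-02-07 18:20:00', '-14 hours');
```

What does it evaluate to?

-14 hours from 2052-02-07 18:20:00 is 2052-02-07 04:20:00.

2052-02-07 04:20:00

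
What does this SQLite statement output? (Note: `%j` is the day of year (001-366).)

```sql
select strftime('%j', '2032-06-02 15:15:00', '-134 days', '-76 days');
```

309

First apply '-134 days', '-76 days': 2032-06-02 15:15:00 → 2031-11-05 15:15:00.
Day-of-year for 2031-11-05: days since 2031-01-01 inclusive = 309, zero-padded to 309.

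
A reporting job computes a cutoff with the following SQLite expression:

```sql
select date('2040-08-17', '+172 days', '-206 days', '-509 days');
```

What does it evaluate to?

2039-02-21

Applying '+172 days' to 2040-08-17: counting 172 days forward gives 2041-02-05.
Applying '-206 days' to 2041-02-05: counting 206 days back gives 2040-07-14.
Applying '-509 days' to 2040-07-14: counting 509 days back gives 2039-02-21.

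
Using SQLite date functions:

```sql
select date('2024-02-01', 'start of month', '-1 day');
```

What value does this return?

2024-01-31

`start of month` rewinds 2024-02-01 to 2024-02-01.
Going back 1 day from 2024-02-01 reaches 2024-01-31 (last day of January, 31 days).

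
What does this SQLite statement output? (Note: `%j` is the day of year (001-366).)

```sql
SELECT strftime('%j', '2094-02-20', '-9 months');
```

First apply '-9 months': 2094-02-20 → 2093-05-20.
Day-of-year for 2093-05-20: days since 2093-01-01 inclusive = 140, zero-padded to 140.

140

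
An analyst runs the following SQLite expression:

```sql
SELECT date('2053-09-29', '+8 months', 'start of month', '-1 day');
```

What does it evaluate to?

Adding +8 months to 2053-09-29 gives 2054-05-29.
`start of month` rewinds 2054-05-29 to 2054-05-01.
Going back 1 day from 2054-05-01 reaches 2054-04-30 (last day of April, 30 days).

2054-04-30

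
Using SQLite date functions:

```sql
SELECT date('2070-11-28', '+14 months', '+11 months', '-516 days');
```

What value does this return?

2071-07-31

Adding +14 months to 2070-11-28 gives 2072-01-28.
Adding +11 months to 2072-01-28 gives 2072-12-28.
Applying '-516 days' to 2072-12-28: counting 516 days back gives 2071-07-31.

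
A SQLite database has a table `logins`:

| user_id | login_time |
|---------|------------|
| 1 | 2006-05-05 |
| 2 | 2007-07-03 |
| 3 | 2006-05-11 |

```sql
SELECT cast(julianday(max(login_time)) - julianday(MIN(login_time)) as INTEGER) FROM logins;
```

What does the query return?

424

MIN = 2006-05-05, MAX = 2007-07-03.
26 days remain in May 2006 after the 5th (31 − 5).
Full months from June 2006 through June 2007 contribute their day counts.
Then 3 days into July 2007.
Total: 26 + 30 + 31 + 31 + 30 + 31 + 30 + 31 + 31 + 28 + 31 + 30 + 31 + 30 + 3 = 424.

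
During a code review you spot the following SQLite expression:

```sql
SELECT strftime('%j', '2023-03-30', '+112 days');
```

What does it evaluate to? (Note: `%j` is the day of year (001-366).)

First apply '+112 days': 2023-03-30 → 2023-07-20.
Day-of-year for 2023-07-20: days since 2023-01-01 inclusive = 201, zero-padded to 201.

201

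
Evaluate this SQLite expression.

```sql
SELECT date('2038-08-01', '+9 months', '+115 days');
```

Adding +9 months to 2038-08-01 gives 2039-05-01.
Applying '+115 days' to 2039-05-01: counting 115 days forward gives 2039-08-24.

2039-08-24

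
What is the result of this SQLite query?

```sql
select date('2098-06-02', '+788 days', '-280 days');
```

Applying '+788 days' to 2098-06-02: counting 788 days forward gives 2100-07-30.
Applying '-280 days' to 2100-07-30: counting 280 days back gives 2099-10-23.

2099-10-23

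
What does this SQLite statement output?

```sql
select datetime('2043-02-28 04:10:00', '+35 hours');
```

2043-03-01 15:10:00

+35 hours from 2043-02-28 04:10:00 is 2043-03-01 15:10:00 (crosses midnight).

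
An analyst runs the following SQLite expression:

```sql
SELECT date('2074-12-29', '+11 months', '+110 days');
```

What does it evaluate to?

Adding +11 months to 2074-12-29 gives 2075-11-29.
Applying '+110 days' to 2075-11-29: counting 110 days forward gives 2076-03-18.

2076-03-18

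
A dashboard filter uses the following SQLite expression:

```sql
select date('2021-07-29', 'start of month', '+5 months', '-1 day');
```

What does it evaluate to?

2021-11-30

`start of month` rewinds 2021-07-29 to 2021-07-01.
Adding +5 months to 2021-07-01 gives 2021-12-01.
Going back 1 day from 2021-12-01 reaches 2021-11-30 (last day of November, 30 days).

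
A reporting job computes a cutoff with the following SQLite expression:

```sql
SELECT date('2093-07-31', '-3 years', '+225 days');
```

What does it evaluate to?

2091-03-13

Adding -3 years to 2093-07-31 gives 2090-07-31.
Applying '+225 days' to 2090-07-31: counting 225 days forward gives 2091-03-13.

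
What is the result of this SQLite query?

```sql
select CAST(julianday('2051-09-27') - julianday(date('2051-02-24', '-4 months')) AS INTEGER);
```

Adding -4 months to 2051-02-24 gives 2050-10-24.
7 days remain in October 2050 after the 24th (31 − 24).
Full months from November 2050 through August 2051 contribute their day counts.
Then 27 days into September 2051.
Total: 7 + 30 + 31 + 31 + 28 + 31 + 30 + 31 + 30 + 31 + 31 + 27 = 338.

338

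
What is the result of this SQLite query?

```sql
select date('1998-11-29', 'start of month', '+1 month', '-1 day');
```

`start of month` rewinds 1998-11-29 to 1998-11-01.
Adding +1 month to 1998-11-01 gives 1998-12-01.
Going back 1 day from 1998-12-01 reaches 1998-11-30 (last day of November, 30 days).

1998-11-30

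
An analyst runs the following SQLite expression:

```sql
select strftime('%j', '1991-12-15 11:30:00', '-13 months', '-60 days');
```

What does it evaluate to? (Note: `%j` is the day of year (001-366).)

First apply '-13 months', '-60 days': 1991-12-15 11:30:00 → 1990-09-16 11:30:00.
Day-of-year for 1990-09-16: days since 1990-01-01 inclusive = 259, zero-padded to 259.

259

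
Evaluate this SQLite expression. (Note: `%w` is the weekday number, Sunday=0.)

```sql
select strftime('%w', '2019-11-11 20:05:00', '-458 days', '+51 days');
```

0

First apply '-458 days', '+51 days': 2019-11-11 20:05:00 → 2018-09-30 20:05:00.
2018-09-30 is a Sunday; with Sunday=0 that is 0.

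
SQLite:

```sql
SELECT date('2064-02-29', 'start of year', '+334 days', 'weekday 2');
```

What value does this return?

`start of year` rewinds 2064-02-29 to 2064-01-01.
Applying '+334 days' to 2064-01-01: counting 334 days forward gives 2064-11-30.
`weekday 2` advances to the next Tuesday; 2064-11-30 is a Sunday, so it moves forward to 2064-12-02.

2064-12-02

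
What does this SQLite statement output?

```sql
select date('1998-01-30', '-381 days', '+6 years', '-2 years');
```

2001-01-14

Applying '-381 days' to 1998-01-30: counting 381 days back gives 1997-01-14.
Adding +6 years to 1997-01-14 gives 2003-01-14.
Adding -2 years to 2003-01-14 gives 2001-01-14.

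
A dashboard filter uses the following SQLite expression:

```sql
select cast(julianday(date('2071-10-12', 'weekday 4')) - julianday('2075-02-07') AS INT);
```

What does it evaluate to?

-1211

`weekday 4` advances to the next Thursday; 2071-10-12 is a Monday, so it moves forward to 2071-10-15.
16 days remain in October 2071 after the 15th (31 − 15).
Full months from November 2071 through January 2075 contribute their day counts.
Then 7 days into February 2075.
Total: 16 + 30 + 31 + 31 + 29 + 31 + 30 + 31 + 30 + 31 + 31 + 30 + 31 + 30 + 31 + 31 + 28 + 31 + 30 + 31 + 30 + 31 + 31 + 30 + 31 + 30 + 31 + 31 + 28 + 31 + 30 + 31 + 30 + 31 + 31 + 30 + 31 + 30 + 31 + 31 + 7 = 1211.
The subtraction is earlier − later, so the result is −1211 → -1211.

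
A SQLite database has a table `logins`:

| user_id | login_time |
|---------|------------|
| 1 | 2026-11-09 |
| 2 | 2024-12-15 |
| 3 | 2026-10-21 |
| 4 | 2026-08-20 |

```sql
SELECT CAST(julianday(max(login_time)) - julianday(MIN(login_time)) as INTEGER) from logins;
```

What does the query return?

694

MIN = 2024-12-15, MAX = 2026-11-09.
16 days remain in December 2024 after the 15th (31 − 15).
Full months from January 2025 through October 2026 contribute their day counts.
Then 9 days into November 2026.
Total: 16 + 31 + 28 + 31 + 30 + 31 + 30 + 31 + 31 + 30 + 31 + 30 + 31 + 31 + 28 + 31 + 30 + 31 + 30 + 31 + 31 + 30 + 31 + 9 = 694.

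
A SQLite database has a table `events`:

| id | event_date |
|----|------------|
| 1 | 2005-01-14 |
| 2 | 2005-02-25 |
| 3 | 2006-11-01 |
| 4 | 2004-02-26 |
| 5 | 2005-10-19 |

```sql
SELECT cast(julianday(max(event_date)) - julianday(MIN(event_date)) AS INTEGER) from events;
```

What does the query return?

979

MIN = 2004-02-26, MAX = 2006-11-01.
3 days remain in February 2004 after the 26th (29 − 26).
Full months from March 2004 through October 2006 contribute their day counts.
Then 1 day into November 2006.
Total: 3 + 31 + 30 + 31 + 30 + 31 + 31 + 30 + 31 + 30 + 31 + 31 + 28 + 31 + 30 + 31 + 30 + 31 + 31 + 30 + 31 + 30 + 31 + 31 + 28 + 31 + 30 + 31 + 30 + 31 + 31 + 30 + 31 + 1 = 979.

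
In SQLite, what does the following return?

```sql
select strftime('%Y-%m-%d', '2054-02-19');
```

`%Y-%m-%d` extracts the ISO date: 2054-02-19.

2054-02-19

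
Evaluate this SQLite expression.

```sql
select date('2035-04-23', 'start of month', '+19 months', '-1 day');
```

`start of month` rewinds 2035-04-23 to 2035-04-01.
Adding +19 months to 2035-04-01 gives 2036-11-01.
Going back 1 day from 2036-11-01 reaches 2036-10-31 (last day of October, 31 days).

2036-10-31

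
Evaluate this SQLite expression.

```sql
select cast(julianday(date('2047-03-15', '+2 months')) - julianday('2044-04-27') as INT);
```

Adding +2 months to 2047-03-15 gives 2047-05-15.
3 days remain in April 2044 after the 27th (30 − 27).
Full months from May 2044 through April 2047 contribute their day counts.
Then 15 days into May 2047.
Total: 3 + 31 + 30 + 31 + 31 + 30 + 31 + 30 + 31 + 31 + 28 + 31 + 30 + 31 + 30 + 31 + 31 + 30 + 31 + 30 + 31 + 31 + 28 + 31 + 30 + 31 + 30 + 31 + 31 + 30 + 31 + 30 + 31 + 31 + 28 + 31 + 30 + 15 = 1113.

1113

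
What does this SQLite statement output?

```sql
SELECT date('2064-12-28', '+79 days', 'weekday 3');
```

Applying '+79 days' to 2064-12-28: counting 79 days forward gives 2065-03-17.
`weekday 3` advances to the next Wednesday; 2065-03-17 is a Tuesday, so it moves forward to 2065-03-18.

2065-03-18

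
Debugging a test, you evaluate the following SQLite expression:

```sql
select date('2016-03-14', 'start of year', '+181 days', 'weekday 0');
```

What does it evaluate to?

2016-07-03

`start of year` rewinds 2016-03-14 to 2016-01-01.
Applying '+181 days' to 2016-01-01: counting 181 days forward gives 2016-06-30.
`weekday 0` advances to the next Sunday; 2016-06-30 is a Thursday, so it moves forward to 2016-07-03.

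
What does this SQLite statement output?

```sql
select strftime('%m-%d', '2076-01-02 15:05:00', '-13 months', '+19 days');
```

12-21

First apply '-13 months', '+19 days': 2076-01-02 15:05:00 → 2074-12-21 15:05:00.
`%m-%d` extracts the month-day: 12-21.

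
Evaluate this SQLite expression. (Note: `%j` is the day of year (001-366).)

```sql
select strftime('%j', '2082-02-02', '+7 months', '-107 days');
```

138

First apply '+7 months', '-107 days': 2082-02-02 → 2082-05-18.
Day-of-year for 2082-05-18: days since 2082-01-01 inclusive = 138, zero-padded to 138.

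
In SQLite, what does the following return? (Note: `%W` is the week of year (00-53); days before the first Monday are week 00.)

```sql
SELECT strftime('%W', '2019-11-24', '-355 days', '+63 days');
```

First apply '-355 days', '+63 days': 2019-11-24 → 2019-02-05.
2019-02-05 is a Tuesday. SQLite's %W counts Mondays since the year started; the result is 05.

05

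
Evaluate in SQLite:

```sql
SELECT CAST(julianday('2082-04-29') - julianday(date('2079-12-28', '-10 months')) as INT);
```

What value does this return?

Adding -10 months to 2079-12-28 gives 2079-02-28.
0 days remain in February 2079 after the 28th (28 − 28).
Full months from March 2079 through March 2082 contribute their day counts.
Then 29 days into April 2082.
Total: 0 + 31 + 30 + 31 + 30 + 31 + 31 + 30 + 31 + 30 + 31 + 31 + 29 + 31 + 30 + 31 + 30 + 31 + 31 + 30 + 31 + 30 + 31 + 31 + 28 + 31 + 30 + 31 + 30 + 31 + 31 + 30 + 31 + 30 + 31 + 31 + 28 + 31 + 29 = 1156.

1156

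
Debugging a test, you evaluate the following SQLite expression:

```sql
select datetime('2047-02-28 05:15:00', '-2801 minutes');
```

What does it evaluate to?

2047-02-26 06:34:00

2801 minutes = 46h 41m; -2801 minutes from 2047-02-28 05:15:00 is 2047-02-26 06:34:00 (crosses midnight).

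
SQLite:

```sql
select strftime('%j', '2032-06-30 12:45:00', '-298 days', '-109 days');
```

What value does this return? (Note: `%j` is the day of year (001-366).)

First apply '-298 days', '-109 days': 2032-06-30 12:45:00 → 2031-05-20 12:45:00.
Day-of-year for 2031-05-20: days since 2031-01-01 inclusive = 140, zero-padded to 140.

140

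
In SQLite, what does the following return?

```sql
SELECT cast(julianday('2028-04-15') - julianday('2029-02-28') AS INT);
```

15 days remain in April 2028 after the 15th (30 − 15).
Full months from May 2028 through January 2029 contribute their day counts.
Then 28 days into February 2029.
Total: 15 + 31 + 30 + 31 + 31 + 30 + 31 + 30 + 31 + 31 + 28 = 319.
The subtraction is earlier − later, so the result is −319 → -319.

-319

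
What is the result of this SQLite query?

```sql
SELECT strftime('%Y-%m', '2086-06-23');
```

`%Y-%m` extracts the year-month: 2086-06.

2086-06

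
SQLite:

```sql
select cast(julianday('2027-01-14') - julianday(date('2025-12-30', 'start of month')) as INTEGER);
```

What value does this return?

409

`start of month` rewinds 2025-12-30 to 2025-12-01.
30 days remain in December 2025 after the 1st (31 − 1).
Full months from January 2026 through December 2026 contribute their day counts.
Then 14 days into January 2027.
Total: 30 + 31 + 28 + 31 + 30 + 31 + 30 + 31 + 31 + 30 + 31 + 30 + 31 + 14 = 409.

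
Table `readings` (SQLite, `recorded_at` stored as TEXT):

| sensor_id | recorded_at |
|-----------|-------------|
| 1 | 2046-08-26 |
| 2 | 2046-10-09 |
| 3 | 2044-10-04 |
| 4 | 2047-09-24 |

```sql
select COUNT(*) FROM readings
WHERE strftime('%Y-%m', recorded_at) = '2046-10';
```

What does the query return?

1

Rows with year-month 2046-10: 2046-10-09 → 1.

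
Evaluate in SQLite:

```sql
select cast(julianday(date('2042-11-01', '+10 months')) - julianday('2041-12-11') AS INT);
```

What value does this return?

629

Adding +10 months to 2042-11-01 gives 2043-09-01.
20 days remain in December 2041 after the 11th (31 − 11).
Full months from January 2042 through August 2043 contribute their day counts.
Then 1 day into September 2043.
Total: 20 + 31 + 28 + 31 + 30 + 31 + 30 + 31 + 31 + 30 + 31 + 30 + 31 + 31 + 28 + 31 + 30 + 31 + 30 + 31 + 31 + 1 = 629.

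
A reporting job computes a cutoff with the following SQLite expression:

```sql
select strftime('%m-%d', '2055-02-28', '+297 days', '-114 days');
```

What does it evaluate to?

08-30

First apply '+297 days', '-114 days': 2055-02-28 → 2055-08-30.
`%m-%d` extracts the month-day: 08-30.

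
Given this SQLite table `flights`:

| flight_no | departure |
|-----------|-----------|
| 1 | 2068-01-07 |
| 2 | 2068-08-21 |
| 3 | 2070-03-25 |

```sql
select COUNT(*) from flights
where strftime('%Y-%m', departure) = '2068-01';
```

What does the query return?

1

Rows with year-month 2068-01: 2068-01-07 → 1.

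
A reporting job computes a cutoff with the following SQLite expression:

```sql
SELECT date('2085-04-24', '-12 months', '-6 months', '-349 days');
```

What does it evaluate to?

2082-11-09

Adding -12 months to 2085-04-24 gives 2084-04-24.
Adding -6 months to 2084-04-24 gives 2083-10-24.
Applying '-349 days' to 2083-10-24: counting 349 days back gives 2082-11-09.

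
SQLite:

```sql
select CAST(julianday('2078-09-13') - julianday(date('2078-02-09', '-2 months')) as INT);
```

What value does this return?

Adding -2 months to 2078-02-09 gives 2077-12-09.
22 days remain in December 2077 after the 9th (31 − 9).
Full months from January 2078 through August 2078 contribute their day counts.
Then 13 days into September 2078.
Total: 22 + 31 + 28 + 31 + 30 + 31 + 30 + 31 + 31 + 13 = 278.

278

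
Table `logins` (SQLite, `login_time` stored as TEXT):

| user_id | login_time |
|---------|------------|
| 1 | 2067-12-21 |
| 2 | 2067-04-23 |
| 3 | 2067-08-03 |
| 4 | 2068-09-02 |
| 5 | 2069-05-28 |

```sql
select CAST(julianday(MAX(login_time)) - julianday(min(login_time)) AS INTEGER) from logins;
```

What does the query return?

MIN = 2067-04-23, MAX = 2069-05-28.
7 days remain in April 2067 after the 23rd (30 − 23).
Full months from May 2067 through April 2069 contribute their day counts.
Then 28 days into May 2069.
Total: 7 + 31 + 30 + 31 + 31 + 30 + 31 + 30 + 31 + 31 + 29 + 31 + 30 + 31 + 30 + 31 + 31 + 30 + 31 + 30 + 31 + 31 + 28 + 31 + 30 + 28 = 766.

766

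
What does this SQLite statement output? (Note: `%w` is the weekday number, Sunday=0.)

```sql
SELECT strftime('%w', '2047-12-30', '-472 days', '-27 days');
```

First apply '-472 days', '-27 days': 2047-12-30 → 2046-08-18.
2046-08-18 is a Saturday; with Sunday=0 that is 6.

6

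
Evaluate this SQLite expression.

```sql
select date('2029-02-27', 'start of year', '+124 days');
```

2029-05-05

`start of year` rewinds 2029-02-27 to 2029-01-01.
Applying '+124 days' to 2029-01-01: counting 124 days forward gives 2029-05-05.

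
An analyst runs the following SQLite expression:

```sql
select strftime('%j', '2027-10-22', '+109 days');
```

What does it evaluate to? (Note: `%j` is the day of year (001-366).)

First apply '+109 days': 2027-10-22 → 2028-02-08.
Day-of-year for 2028-02-08: days since 2028-01-01 inclusive = 39, zero-padded to 039.

039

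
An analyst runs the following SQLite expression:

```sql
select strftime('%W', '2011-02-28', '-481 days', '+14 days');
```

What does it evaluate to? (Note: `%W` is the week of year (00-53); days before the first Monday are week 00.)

First apply '-481 days', '+14 days': 2011-02-28 → 2009-11-18.
2009-11-18 is a Wednesday. SQLite's %W counts Mondays since the year started; the result is 46.

46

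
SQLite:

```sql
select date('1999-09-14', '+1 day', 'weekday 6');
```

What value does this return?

Advancing 1 more day within September lands on 1999-09-15.
`weekday 6` advances to the next Saturday; 1999-09-15 is a Wednesday, so it moves forward to 1999-09-18.

1999-09-18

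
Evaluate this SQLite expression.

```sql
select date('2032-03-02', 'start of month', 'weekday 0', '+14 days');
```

`start of month` rewinds 2032-03-02 to 2032-03-01.
`weekday 0` advances to the next Sunday; 2032-03-01 is a Monday, so it moves forward to 2032-03-07.
Advancing 14 more days within March lands on 2032-03-21.

2032-03-21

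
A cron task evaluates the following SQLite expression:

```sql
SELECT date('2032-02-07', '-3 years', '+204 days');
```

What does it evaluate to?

2029-08-30

Adding -3 years to 2032-02-07 gives 2029-02-07.
Applying '+204 days' to 2029-02-07: counting 204 days forward gives 2029-08-30.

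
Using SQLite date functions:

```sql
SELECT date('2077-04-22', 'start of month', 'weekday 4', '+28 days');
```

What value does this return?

`start of month` rewinds 2077-04-22 to 2077-04-01.
`weekday 4` advances to the next Thursday; 2077-04-01 is already a Thursday, so it stays at 2077-04-01.
Advancing 28 more days within April lands on 2077-04-29.

2077-04-29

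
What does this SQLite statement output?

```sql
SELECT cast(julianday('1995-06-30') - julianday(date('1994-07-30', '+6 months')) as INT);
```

151

Adding +6 months to 1994-07-30 gives 1995-01-30.
1 day remains in January 1995 after the 30th (31 − 30).
February 1995: 28 days.
March 1995: 31 days.
April 1995: 30 days.
May 1995: 31 days.
Then 30 days into June 1995.
Total: 1 + 28 + 31 + 30 + 31 + 30 = 151.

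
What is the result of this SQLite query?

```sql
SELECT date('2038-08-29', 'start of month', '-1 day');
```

2038-07-31

`start of month` rewinds 2038-08-29 to 2038-08-01.
Going back 1 day from 2038-08-01 reaches 2038-07-31 (last day of July, 31 days).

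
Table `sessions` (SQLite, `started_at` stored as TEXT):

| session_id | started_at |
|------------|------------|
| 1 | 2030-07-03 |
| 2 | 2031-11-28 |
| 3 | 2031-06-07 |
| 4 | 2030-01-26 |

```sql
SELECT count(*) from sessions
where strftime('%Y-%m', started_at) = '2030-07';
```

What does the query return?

Rows with year-month 2030-07: 2030-07-03 → 1.

1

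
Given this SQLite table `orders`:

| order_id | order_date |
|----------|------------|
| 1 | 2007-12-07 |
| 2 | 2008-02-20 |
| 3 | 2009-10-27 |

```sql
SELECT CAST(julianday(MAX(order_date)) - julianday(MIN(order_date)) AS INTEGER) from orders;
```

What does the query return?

690

MIN = 2007-12-07, MAX = 2009-10-27.
24 days remain in December 2007 after the 7th (31 − 7).
Full months from January 2008 through September 2009 contribute their day counts.
Then 27 days into October 2009.
Total: 24 + 31 + 29 + 31 + 30 + 31 + 30 + 31 + 31 + 30 + 31 + 30 + 31 + 31 + 28 + 31 + 30 + 31 + 30 + 31 + 31 + 30 + 27 = 690.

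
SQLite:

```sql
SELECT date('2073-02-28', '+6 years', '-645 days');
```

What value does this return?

Adding +6 years to 2073-02-28 gives 2079-02-28.
Applying '-645 days' to 2079-02-28: counting 645 days back gives 2077-05-24.

2077-05-24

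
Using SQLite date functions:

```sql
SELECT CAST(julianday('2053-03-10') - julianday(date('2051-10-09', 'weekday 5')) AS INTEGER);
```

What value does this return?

514

`weekday 5` advances to the next Friday; 2051-10-09 is a Monday, so it moves forward to 2051-10-13.
18 days remain in October 2051 after the 13th (31 − 13).
Full months from November 2051 through February 2053 contribute their day counts.
Then 10 days into March 2053.
Total: 18 + 30 + 31 + 31 + 29 + 31 + 30 + 31 + 30 + 31 + 31 + 30 + 31 + 30 + 31 + 31 + 28 + 10 = 514.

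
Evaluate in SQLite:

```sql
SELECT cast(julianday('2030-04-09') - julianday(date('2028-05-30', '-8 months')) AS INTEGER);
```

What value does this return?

922

Adding -8 months to 2028-05-30 gives 2027-09-30.
0 days remain in September 2027 after the 30th (30 − 30).
Full months from October 2027 through March 2030 contribute their day counts.
Then 9 days into April 2030.
Total: 0 + 31 + 30 + 31 + 31 + 29 + 31 + 30 + 31 + 30 + 31 + 31 + 30 + 31 + 30 + 31 + 31 + 28 + 31 + 30 + 31 + 30 + 31 + 31 + 30 + 31 + 30 + 31 + 31 + 28 + 31 + 9 = 922.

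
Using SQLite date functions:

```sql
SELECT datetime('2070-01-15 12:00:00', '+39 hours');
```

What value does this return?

2070-01-17 03:00:00

+39 hours from 2070-01-15 12:00:00 is 2070-01-17 03:00:00 (crosses midnight).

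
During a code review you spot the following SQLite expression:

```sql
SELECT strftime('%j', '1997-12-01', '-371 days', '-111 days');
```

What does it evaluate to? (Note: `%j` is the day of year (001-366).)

219

First apply '-371 days', '-111 days': 1997-12-01 → 1996-08-06.
Day-of-year for 1996-08-06: days since 1996-01-01 inclusive = 219, zero-padded to 219.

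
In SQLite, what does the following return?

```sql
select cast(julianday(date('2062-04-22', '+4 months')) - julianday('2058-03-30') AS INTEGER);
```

Adding +4 months to 2062-04-22 gives 2062-08-22.
1 day remains in March 2058 after the 30th (31 − 30).
Full months from April 2058 through July 2062 contribute their day counts.
Then 22 days into August 2062.
Total: 1 + 30 + 31 + 30 + 31 + 31 + 30 + 31 + 30 + 31 + 31 + 28 + 31 + 30 + 31 + 30 + 31 + 31 + 30 + 31 + 30 + 31 + 31 + 29 + 31 + 30 + 31 + 30 + 31 + 31 + 30 + 31 + 30 + 31 + 31 + 28 + 31 + 30 + 31 + 30 + 31 + 31 + 30 + 31 + 30 + 31 + 31 + 28 + 31 + 30 + 31 + 30 + 31 + 22 = 1606.

1606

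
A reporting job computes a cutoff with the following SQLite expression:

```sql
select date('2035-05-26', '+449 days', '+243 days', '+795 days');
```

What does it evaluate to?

2039-06-21

Applying '+449 days' to 2035-05-26: counting 449 days forward gives 2036-08-17.
Applying '+243 days' to 2036-08-17: counting 243 days forward gives 2037-04-17.
Applying '+795 days' to 2037-04-17: counting 795 days forward gives 2039-06-21.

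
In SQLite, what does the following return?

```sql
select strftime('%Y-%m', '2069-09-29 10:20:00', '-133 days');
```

2069-05

First apply '-133 days': 2069-09-29 10:20:00 → 2069-05-19 10:20:00.
`%Y-%m` extracts the year-month: 2069-05.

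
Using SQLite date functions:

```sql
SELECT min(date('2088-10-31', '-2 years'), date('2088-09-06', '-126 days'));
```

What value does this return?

date('2088-10-31', '-2 years') → 2086-10-31.
date('2088-09-06', '-126 days') → 2088-05-03.
Earlier of the two is 2086-10-31.

2086-10-31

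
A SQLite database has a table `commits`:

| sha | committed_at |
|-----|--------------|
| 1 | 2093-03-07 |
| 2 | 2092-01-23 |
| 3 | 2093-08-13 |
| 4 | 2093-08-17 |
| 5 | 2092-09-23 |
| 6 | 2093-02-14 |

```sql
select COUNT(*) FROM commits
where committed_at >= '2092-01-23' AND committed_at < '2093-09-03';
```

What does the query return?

Rows in [2092-01-23, 2093-09-03): 2093-03-07, 2092-01-23, 2093-08-13, 2093-08-17, 2092-09-23, 2093-02-14 → 6 rows.

6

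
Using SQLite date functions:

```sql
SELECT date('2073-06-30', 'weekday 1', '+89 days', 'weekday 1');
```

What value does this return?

`weekday 1` advances to the next Monday; 2073-06-30 is a Friday, so it moves forward to 2073-07-03.
Applying '+89 days' to 2073-07-03: counting 89 days forward gives 2073-09-30.
`weekday 1` advances to the next Monday; 2073-09-30 is a Saturday, so it moves forward to 2073-10-02.

2073-10-02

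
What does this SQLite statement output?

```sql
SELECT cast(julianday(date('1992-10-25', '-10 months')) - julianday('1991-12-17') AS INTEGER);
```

8

Adding -10 months to 1992-10-25 gives 1991-12-25.
Both dates are in December 1991: 25 − 17 = 8.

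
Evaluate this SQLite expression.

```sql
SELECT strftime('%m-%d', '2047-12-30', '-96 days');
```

First apply '-96 days': 2047-12-30 → 2047-09-25.
`%m-%d` extracts the month-day: 09-25.

09-25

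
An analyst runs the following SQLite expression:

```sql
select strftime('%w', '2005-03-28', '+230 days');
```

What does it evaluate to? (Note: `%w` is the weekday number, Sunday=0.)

0

First apply '+230 days': 2005-03-28 → 2005-11-13.
2005-11-13 is a Sunday; with Sunday=0 that is 0.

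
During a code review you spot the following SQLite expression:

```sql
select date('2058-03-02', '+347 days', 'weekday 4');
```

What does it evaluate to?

Applying '+347 days' to 2058-03-02: counting 347 days forward gives 2059-02-12.
`weekday 4` advances to the next Thursday; 2059-02-12 is a Wednesday, so it moves forward to 2059-02-13.

2059-02-13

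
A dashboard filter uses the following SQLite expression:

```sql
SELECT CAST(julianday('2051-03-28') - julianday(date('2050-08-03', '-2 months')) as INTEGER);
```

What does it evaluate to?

Adding -2 months to 2050-08-03 gives 2050-06-03.
27 days remain in June 2050 after the 3rd (30 − 3).
Full months from July 2050 through February 2051 contribute their day counts.
Then 28 days into March 2051.
Total: 27 + 31 + 31 + 30 + 31 + 30 + 31 + 31 + 28 + 28 = 298.

298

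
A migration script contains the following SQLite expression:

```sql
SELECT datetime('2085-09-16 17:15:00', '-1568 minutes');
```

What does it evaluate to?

1568 minutes = 26h 8m; -1568 minutes from 2085-09-16 17:15:00 is 2085-09-15 15:07:00 (crosses midnight).

2085-09-15 15:07:00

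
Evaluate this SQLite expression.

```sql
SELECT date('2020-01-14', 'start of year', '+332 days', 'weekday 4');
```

2020-12-03

`start of year` rewinds 2020-01-14 to 2020-01-01.
Applying '+332 days' to 2020-01-01: counting 332 days forward gives 2020-11-28.
`weekday 4` advances to the next Thursday; 2020-11-28 is a Saturday, so it moves forward to 2020-12-03.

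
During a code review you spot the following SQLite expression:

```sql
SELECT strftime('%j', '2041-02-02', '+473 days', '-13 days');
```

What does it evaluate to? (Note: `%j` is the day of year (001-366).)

First apply '+473 days', '-13 days': 2041-02-02 → 2042-05-08.
Day-of-year for 2042-05-08: days since 2042-01-01 inclusive = 128, zero-padded to 128.

128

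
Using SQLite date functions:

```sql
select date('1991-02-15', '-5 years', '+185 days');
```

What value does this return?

1986-08-19

Adding -5 years to 1991-02-15 gives 1986-02-15.
Applying '+185 days' to 1986-02-15: counting 185 days forward gives 1986-08-19.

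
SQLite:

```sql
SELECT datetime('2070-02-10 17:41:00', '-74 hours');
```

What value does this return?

2070-02-07 15:41:00

-74 hours from 2070-02-10 17:41:00 is 2070-02-07 15:41:00 (crosses midnight).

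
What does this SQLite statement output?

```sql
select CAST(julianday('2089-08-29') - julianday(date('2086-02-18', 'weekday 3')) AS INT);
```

1286

`weekday 3` advances to the next Wednesday; 2086-02-18 is a Monday, so it moves forward to 2086-02-20.
8 days remain in February 2086 after the 20th (28 − 20).
Full months from March 2086 through July 2089 contribute their day counts.
Then 29 days into August 2089.
Total: 8 + 31 + 30 + 31 + 30 + 31 + 31 + 30 + 31 + 30 + 31 + 31 + 28 + 31 + 30 + 31 + 30 + 31 + 31 + 30 + 31 + 30 + 31 + 31 + 29 + 31 + 30 + 31 + 30 + 31 + 31 + 30 + 31 + 30 + 31 + 31 + 28 + 31 + 30 + 31 + 30 + 31 + 29 = 1286.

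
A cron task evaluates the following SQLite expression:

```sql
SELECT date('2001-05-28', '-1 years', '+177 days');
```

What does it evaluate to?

Adding -1 year to 2001-05-28 gives 2000-05-28.
Applying '+177 days' to 2000-05-28: counting 177 days forward gives 2000-11-21.

2000-11-21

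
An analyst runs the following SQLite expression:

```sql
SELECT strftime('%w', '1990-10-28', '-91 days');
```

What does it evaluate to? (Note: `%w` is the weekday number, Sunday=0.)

First apply '-91 days': 1990-10-28 → 1990-07-29.
1990-07-29 is a Sunday; with Sunday=0 that is 0.

0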